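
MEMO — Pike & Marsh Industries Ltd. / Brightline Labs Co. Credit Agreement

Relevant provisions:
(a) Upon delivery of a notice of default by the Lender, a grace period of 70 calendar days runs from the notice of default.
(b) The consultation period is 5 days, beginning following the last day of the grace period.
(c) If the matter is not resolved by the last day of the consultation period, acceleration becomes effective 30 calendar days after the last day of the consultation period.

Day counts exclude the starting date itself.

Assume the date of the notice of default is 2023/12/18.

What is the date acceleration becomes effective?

Adding 70 calendar days to 2023/12/18 gives 2024/02/26, which is the last day of the grace period.
The last day of the consultation period: 2024/02/26 + 5 days = 2024/03/02.
The date acceleration becomes effective: 30 calendar days after 2024/03/02 is 2024/04/01.

2024/04/01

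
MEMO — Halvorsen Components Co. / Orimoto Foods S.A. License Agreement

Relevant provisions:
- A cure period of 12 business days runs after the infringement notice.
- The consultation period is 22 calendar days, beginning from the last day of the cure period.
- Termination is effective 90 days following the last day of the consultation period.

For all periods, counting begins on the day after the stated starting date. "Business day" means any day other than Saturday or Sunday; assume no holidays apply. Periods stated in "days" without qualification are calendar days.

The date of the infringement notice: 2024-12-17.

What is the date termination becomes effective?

2025-04-24

The last day of the cure period: 12 business days after Tuesday, 2024-12-17, skipping weekends — Dec 18, Dec 19, Dec 20, Dec 23, …, Dec 31, Jan 1, Jan 2 — lands on Thursday, 2025-01-02.
Adding 22 calendar days to 2025-01-02 gives 2025-01-24, which is the last day of the consultation period.
Adding 90 calendar days to 2025-01-24 gives 2025-04-24, which is the date termination becomes effective.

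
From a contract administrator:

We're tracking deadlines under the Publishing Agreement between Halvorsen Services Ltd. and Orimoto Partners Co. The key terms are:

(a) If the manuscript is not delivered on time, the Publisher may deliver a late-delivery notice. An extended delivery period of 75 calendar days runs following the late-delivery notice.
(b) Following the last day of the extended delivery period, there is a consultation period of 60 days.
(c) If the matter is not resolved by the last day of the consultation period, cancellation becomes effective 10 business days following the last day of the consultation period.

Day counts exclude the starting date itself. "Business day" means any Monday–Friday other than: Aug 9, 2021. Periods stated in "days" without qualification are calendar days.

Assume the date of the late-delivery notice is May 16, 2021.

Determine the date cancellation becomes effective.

The last day of the extended delivery period: May 16, 2021 + 75 days = Jul 30, 2021.
The last day of the consultation period: Jul 30, 2021 + 60 days = Sep 28, 2021.
From Tuesday, Sep 28, 2021, 10 business days (Sep 29, Sep 30, Oct 1, Oct 4, Oct 5, Oct 6, Oct 7, Oct 8, Oct 11, Oct 12, skipping weekends) brings us to Tuesday, Oct 12, 2021, which is the date cancellation becomes effective.

Oct 12, 2021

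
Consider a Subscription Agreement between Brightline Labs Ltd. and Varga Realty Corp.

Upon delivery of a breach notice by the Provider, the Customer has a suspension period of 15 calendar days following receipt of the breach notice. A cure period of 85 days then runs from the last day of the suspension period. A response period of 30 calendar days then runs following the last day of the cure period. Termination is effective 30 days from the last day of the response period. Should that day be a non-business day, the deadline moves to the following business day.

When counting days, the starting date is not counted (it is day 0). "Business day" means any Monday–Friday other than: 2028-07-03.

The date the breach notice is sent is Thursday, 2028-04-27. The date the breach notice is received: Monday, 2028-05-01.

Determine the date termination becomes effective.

2028-10-09

Adding 15 calendar days to 2028-05-01 gives 2028-05-16, which is the last day of the suspension period.
The last day of the cure period: 85 calendar days after 2028-05-16 is 2028-08-09.
The last day of the response period: 30 calendar days after 2028-08-09 is 2028-09-08.
Adding 30 calendar days to 2028-09-08 gives 2028-10-08, which is the date termination becomes effective. That falls on a Sunday, so it rolls to the next business day, Monday, 2028-10-09.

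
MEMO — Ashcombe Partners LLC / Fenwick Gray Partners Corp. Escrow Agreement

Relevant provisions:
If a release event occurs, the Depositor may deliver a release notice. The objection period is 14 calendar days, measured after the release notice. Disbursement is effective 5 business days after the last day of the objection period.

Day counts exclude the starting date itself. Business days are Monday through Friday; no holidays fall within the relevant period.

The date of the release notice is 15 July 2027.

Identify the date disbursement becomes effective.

5 August 2027

The last day of the objection period: 15 July 2027 + 14 days = 29 July 2027.
The date disbursement becomes effective: counting 5 business days from Thursday, 29 July 2027 (Jul 30, Aug 2, Aug 3, Aug 4, Aug 5, skipping weekends) reaches Thursday, 5 August 2027.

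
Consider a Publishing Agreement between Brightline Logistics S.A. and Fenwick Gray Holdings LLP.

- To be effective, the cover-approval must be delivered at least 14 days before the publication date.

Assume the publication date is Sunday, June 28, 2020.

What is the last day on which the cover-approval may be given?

June 14, 2020

Counting back 14 calendar days from June 28, 2020 gives June 14, 2020.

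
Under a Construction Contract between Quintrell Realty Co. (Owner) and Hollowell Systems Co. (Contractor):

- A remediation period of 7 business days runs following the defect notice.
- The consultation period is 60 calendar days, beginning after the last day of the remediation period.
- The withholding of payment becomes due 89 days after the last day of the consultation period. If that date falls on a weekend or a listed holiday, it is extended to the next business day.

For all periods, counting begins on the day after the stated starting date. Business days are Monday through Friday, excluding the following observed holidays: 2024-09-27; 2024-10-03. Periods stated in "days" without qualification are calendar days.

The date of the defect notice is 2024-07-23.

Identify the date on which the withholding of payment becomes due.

The last day of the remediation period: counting 7 business days from Tuesday, 2024-07-23 (Jul 24, Jul 25, Jul 26, Jul 29, Jul 30, Jul 31, Aug 1, skipping weekends) reaches Thursday, 2024-08-01.
The last day of the consultation period: 60 calendar days after 2024-08-01 is 2024-09-30.
The date on which the withholding of payment becomes due: 89 calendar days after 2024-09-30 is 2024-12-28. That falls on a Saturday, so it rolls to the next business day, Monday, 2024-12-30.

2024-12-30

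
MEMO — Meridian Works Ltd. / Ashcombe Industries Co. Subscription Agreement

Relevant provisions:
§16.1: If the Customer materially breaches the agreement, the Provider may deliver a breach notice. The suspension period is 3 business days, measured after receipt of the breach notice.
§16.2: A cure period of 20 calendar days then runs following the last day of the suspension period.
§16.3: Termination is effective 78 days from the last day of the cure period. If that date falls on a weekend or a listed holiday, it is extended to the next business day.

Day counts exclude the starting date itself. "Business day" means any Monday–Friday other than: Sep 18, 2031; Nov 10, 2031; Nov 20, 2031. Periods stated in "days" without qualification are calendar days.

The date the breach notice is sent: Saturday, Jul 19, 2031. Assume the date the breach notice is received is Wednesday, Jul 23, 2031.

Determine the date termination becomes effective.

Nov 3, 2031

From Wednesday, Jul 23, 2031, 3 business days (Jul 24, Jul 25, Jul 28, skipping weekends) brings us to Monday, Jul 28, 2031, which is the last day of the suspension period.
Adding 20 calendar days to Jul 28, 2031 gives Aug 17, 2031, which is the last day of the cure period.
The date termination becomes effective: Aug 17, 2031 + 78 days = Nov 3, 2031. Nov 3, 2031 is a Monday and is not a listed holiday, so no roll-forward applies.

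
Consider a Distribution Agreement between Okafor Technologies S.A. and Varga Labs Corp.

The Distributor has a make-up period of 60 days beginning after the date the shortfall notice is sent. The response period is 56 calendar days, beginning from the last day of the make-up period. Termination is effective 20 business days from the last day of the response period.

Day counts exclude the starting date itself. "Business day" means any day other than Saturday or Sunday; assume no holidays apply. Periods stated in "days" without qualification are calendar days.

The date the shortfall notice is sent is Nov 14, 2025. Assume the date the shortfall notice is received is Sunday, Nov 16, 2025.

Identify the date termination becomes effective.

The last day of the make-up period: Nov 14, 2025 + 60 days = Jan 13, 2026.
The last day of the response period: 56 calendar days after Jan 13, 2026 is Mar 10, 2026.
From Tuesday, Mar 10, 2026, 20 business days (Mar 11, Mar 12, Mar 13, Mar 16, …, Apr 3, Apr 6, Apr 7, skipping weekends) brings us to Tuesday, Apr 7, 2026, which is the date termination becomes effective.

Apr 7, 2026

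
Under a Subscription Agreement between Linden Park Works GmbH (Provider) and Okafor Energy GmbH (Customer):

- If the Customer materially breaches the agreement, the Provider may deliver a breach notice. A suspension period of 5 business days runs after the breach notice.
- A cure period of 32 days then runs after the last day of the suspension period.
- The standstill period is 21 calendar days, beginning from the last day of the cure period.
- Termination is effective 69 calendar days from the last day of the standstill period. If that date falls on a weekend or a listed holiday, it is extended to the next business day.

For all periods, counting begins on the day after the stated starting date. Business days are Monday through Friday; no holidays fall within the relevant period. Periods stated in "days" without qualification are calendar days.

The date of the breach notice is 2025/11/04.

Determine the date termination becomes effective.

2026/03/13

The last day of the suspension period: counting 5 business days from Tuesday, 2025/11/04 (Nov 5, Nov 6, Nov 7, Nov 10, Nov 11, skipping weekends) reaches Tuesday, 2025/11/11.
The last day of the cure period: 32 calendar days after 2025/11/11 is 2025/12/13.
The last day of the standstill period: 2025/12/13 + 21 days = 2026/01/03.
Adding 69 calendar days to 2026/01/03 gives 2026/03/13, which is the date termination becomes effective. 2026/03/13 is a Friday, so no roll-forward applies.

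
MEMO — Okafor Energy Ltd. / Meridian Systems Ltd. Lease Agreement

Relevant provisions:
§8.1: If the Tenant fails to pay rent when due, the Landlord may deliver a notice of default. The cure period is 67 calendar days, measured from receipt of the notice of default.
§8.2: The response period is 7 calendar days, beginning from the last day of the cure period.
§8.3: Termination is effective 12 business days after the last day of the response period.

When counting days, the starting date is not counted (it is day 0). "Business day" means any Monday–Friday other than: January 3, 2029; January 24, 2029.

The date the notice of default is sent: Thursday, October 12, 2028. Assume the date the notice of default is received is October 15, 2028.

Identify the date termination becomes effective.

January 16, 2029

The last day of the cure period: 67 calendar days after October 15, 2028 is December 21, 2028.
Adding 7 calendar days to December 21, 2028 gives December 28, 2028, which is the last day of the response period.
The date termination becomes effective: counting 12 business days from Thursday, December 28, 2028 (Dec 29, Jan 1, Jan 2, Jan 4, …, Jan 12, Jan 15, Jan 16, skipping weekends and the listed holiday on Jan 3) reaches Tuesday, January 16, 2029.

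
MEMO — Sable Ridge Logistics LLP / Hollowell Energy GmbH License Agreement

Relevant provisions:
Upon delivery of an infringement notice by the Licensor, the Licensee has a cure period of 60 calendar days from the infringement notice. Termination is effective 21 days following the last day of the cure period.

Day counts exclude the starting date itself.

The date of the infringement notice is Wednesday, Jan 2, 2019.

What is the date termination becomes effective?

Mar 24, 2019

The last day of the cure period: 60 calendar days after Jan 2, 2019 is Mar 3, 2019.
Adding 21 calendar days to Mar 3, 2019 gives Mar 24, 2019, which is the date termination becomes effective.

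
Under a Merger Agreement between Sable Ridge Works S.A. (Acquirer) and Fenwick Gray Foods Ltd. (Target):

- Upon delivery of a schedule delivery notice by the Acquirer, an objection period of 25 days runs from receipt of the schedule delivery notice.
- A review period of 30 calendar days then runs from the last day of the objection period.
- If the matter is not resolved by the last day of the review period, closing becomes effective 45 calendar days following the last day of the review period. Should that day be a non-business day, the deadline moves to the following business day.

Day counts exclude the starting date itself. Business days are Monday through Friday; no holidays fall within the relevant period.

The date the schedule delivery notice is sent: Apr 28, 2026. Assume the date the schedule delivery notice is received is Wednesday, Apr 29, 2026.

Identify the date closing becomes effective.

Aug 7, 2026

The last day of the objection period: Apr 29, 2026 + 25 days = May 24, 2026.
The last day of the review period: May 24, 2026 + 30 days = Jun 23, 2026.
Adding 45 calendar days to Jun 23, 2026 gives Aug 7, 2026, which is the date closing becomes effective. Aug 7, 2026 is a Friday, so no roll-forward applies.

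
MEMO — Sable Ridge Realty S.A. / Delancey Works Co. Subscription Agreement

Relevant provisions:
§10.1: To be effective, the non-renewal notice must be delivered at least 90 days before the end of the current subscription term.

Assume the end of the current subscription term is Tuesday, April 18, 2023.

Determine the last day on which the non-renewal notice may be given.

Counting back 90 calendar days from April 18, 2023 gives January 18, 2023.

January 18, 2023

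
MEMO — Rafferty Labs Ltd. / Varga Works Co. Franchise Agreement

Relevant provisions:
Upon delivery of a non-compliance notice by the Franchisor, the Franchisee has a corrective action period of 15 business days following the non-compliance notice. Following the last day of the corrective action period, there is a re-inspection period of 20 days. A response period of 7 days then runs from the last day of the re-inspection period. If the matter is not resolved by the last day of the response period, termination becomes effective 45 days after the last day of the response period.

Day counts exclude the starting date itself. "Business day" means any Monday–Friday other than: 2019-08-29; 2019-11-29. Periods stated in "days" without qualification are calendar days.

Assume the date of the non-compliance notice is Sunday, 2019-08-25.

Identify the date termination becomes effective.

2019-11-27

From Sunday, 2019-08-25, 15 business days (Aug 26, Aug 27, Aug 28, Aug 30, …, Sep 12, Sep 13, Sep 16, skipping weekends and the listed holiday on Aug 29) brings us to Monday, 2019-09-16, which is the last day of the corrective action period.
Adding 20 calendar days to 2019-09-16 gives 2019-10-06, which is the last day of the re-inspection period.
Adding 7 calendar days to 2019-10-06 gives 2019-10-13, which is the last day of the response period.
Adding 45 calendar days to 2019-10-13 gives 2019-11-27, which is the date termination becomes effective.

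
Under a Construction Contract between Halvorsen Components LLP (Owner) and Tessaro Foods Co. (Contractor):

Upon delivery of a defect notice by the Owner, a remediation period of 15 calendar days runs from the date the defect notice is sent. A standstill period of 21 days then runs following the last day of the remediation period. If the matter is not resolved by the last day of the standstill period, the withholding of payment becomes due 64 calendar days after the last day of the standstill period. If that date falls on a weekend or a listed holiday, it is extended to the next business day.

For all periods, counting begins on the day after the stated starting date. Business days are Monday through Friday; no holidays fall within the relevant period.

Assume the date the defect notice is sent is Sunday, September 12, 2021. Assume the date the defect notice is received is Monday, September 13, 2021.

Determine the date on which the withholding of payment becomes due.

The last day of the remediation period: September 12, 2021 + 15 days = September 27, 2021.
The last day of the standstill period: 21 calendar days after September 27, 2021 is October 18, 2021.
The date on which the withholding of payment becomes due: 64 calendar days after October 18, 2021 is December 21, 2021. December 21, 2021 is a Tuesday, so no roll-forward applies.

December 21, 2021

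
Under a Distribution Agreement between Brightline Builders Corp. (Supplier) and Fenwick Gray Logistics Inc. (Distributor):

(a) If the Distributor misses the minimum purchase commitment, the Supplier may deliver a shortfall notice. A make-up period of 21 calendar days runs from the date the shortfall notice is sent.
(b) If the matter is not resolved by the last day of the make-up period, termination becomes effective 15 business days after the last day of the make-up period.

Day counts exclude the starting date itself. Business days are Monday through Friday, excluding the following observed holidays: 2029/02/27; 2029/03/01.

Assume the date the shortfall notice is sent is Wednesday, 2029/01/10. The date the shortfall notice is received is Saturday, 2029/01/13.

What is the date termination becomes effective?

2029/02/21

Adding 21 calendar days to 2029/01/10 gives 2029/01/31, which is the last day of the make-up period.
From Wednesday, 2029/01/31, 15 business days (Feb 1, Feb 2, Feb 5, Feb 6, …, Feb 19, Feb 20, Feb 21, skipping weekends) brings us to Wednesday, 2029/02/21, which is the date termination becomes effective.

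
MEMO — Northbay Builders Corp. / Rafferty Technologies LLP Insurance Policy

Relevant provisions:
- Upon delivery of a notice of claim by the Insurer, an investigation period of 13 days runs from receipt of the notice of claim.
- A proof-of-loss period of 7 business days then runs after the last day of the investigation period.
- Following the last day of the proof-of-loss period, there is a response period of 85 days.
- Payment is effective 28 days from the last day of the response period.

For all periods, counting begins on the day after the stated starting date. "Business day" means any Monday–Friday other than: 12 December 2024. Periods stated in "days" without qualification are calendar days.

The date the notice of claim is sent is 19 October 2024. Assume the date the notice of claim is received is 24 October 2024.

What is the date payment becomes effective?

8 March 2025

The last day of the investigation period: 13 calendar days after 24 October 2024 is 6 November 2024.
From Wednesday, 6 November 2024, 7 business days (Nov 7, Nov 8, Nov 11, Nov 12, Nov 13, Nov 14, Nov 15, skipping weekends) brings us to Friday, 15 November 2024, which is the last day of the proof-of-loss period.
The last day of the response period: 15 November 2024 + 85 days = 8 February 2025.
The date payment becomes effective: 8 February 2025 + 28 days = 8 March 2025.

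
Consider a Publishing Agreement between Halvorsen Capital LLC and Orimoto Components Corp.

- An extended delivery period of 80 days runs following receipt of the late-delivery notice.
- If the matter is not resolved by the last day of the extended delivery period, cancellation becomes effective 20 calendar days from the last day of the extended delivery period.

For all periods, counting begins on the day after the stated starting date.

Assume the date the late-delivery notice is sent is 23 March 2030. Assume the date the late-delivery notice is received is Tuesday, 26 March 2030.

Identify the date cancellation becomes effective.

4 July 2030

Adding 80 calendar days to 26 March 2030 gives 14 June 2030, which is the last day of the extended delivery period.
Adding 20 calendar days to 14 June 2030 gives 4 July 2030, which is the date cancellation becomes effective.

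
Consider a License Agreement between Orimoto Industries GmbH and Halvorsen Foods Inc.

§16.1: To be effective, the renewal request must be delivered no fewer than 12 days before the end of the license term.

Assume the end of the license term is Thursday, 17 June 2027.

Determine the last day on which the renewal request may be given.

17 June 2027 minus 12 days is 5 June 2027.

5 June 2027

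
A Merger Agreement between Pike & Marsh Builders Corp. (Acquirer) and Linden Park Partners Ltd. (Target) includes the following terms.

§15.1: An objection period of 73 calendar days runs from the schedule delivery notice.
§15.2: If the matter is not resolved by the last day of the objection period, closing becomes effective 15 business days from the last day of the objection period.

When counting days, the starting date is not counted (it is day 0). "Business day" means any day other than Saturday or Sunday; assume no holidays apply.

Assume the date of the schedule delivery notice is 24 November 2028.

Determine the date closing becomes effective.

The last day of the objection period: 24 November 2028 + 73 days = 5 February 2029.
The date closing becomes effective: counting 15 business days from Monday, 5 February 2029 (Feb 6, Feb 7, Feb 8, Feb 9, …, Feb 22, Feb 23, Feb 26, skipping weekends) reaches Monday, 26 February 2029.

26 February 2029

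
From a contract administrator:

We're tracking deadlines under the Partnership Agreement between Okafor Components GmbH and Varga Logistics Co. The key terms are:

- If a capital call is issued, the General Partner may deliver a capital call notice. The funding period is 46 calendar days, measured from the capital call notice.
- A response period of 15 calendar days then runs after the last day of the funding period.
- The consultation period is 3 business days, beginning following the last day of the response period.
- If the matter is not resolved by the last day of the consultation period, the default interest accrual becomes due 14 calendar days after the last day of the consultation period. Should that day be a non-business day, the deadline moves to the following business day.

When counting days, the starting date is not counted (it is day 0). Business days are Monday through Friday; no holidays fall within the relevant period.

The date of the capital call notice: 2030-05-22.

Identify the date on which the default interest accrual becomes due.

Adding 46 calendar days to 2030-05-22 gives 2030-07-07, which is the last day of the funding period.
Adding 15 calendar days to 2030-07-07 gives 2030-07-22, which is the last day of the response period.
The last day of the consultation period: counting 3 business days from Monday, 2030-07-22 (Jul 23, Jul 24, Jul 25, skipping weekends) reaches Thursday, 2030-07-25.
The date on which the default interest accrual becomes due: 2030-07-25 + 14 days = 2030-08-08. 2030-08-08 is a Thursday, so no roll-forward applies.

2030-08-08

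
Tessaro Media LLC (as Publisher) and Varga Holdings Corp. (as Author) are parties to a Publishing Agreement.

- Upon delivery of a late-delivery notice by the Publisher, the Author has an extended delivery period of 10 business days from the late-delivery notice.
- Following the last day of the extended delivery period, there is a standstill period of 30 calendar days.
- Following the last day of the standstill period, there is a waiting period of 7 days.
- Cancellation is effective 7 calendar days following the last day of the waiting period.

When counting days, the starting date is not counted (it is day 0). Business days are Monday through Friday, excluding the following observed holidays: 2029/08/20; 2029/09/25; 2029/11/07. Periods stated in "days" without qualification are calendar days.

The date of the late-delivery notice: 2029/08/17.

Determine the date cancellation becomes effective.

2029/10/17

The last day of the extended delivery period: counting 10 business days from Friday, 2029/08/17 (Aug 21, Aug 22, Aug 23, Aug 24, Aug 27, Aug 28, Aug 29, Aug 30, Aug 31, Sep 3, skipping weekends and the listed holiday on Aug 20) reaches Monday, 2029/09/03.
Adding 30 calendar days to 2029/09/03 gives 2029/10/03, which is the last day of the standstill period.
The last day of the waiting period: 2029/10/03 + 7 days = 2029/10/10.
Adding 7 calendar days to 2029/10/10 gives 2029/10/17, which is the date cancellation becomes effective.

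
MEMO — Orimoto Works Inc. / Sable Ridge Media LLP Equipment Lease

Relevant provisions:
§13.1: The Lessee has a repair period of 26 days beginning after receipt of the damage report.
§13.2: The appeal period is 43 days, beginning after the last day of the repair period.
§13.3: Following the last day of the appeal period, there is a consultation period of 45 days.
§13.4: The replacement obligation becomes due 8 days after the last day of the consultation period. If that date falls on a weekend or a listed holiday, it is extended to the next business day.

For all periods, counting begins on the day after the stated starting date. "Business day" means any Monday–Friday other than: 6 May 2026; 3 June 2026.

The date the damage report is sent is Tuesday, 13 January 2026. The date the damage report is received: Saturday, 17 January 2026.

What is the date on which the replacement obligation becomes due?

Adding 26 calendar days to 17 January 2026 gives 12 February 2026, which is the last day of the repair period.
The last day of the appeal period: 43 calendar days after 12 February 2026 is 27 March 2026.
The last day of the consultation period: 45 calendar days after 27 March 2026 is 11 May 2026.
The date on which the replacement obligation becomes due: 8 calendar days after 11 May 2026 is 19 May 2026. 19 May 2026 is a Tuesday and is not a listed holiday, so no roll-forward applies.

19 May 2026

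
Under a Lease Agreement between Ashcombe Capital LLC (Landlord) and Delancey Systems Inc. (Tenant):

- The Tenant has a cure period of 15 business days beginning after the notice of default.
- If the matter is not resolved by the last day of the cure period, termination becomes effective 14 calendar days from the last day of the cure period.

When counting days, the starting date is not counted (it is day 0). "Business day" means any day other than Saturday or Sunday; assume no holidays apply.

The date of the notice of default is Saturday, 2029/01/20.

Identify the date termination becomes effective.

From Saturday, 2029/01/20, 15 business days (Jan 22, Jan 23, Jan 24, Jan 25, …, Feb 7, Feb 8, Feb 9, skipping weekends) brings us to Friday, 2029/02/09, which is the last day of the cure period.
Adding 14 calendar days to 2029/02/09 gives 2029/02/23, which is the date termination becomes effective.

2029/02/23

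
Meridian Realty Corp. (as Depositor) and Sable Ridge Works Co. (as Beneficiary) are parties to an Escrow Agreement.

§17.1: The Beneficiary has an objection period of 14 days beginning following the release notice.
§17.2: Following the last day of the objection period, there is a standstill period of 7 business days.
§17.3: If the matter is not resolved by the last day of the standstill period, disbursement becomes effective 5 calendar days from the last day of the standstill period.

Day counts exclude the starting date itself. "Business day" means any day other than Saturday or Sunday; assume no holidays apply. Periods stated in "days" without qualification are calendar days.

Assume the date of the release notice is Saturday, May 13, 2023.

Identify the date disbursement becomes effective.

Adding 14 calendar days to May 13, 2023 gives May 27, 2023, which is the last day of the objection period.
The last day of the standstill period: counting 7 business days from Saturday, May 27, 2023 (May 29, May 30, May 31, Jun 1, Jun 2, Jun 5, Jun 6, skipping weekends) reaches Tuesday, June 6, 2023.
The date disbursement becomes effective: 5 calendar days after June 6, 2023 is June 11, 2023.

June 11, 2023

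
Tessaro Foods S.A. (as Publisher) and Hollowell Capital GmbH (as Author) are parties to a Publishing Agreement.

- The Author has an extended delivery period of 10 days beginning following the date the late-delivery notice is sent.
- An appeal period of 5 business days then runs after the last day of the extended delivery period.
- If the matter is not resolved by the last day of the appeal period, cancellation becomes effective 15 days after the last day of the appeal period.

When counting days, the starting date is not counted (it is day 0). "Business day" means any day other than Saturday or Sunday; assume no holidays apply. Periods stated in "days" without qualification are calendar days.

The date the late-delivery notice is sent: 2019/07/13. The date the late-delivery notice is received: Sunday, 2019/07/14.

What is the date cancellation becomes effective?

2019/08/14

The last day of the extended delivery period: 10 calendar days after 2019/07/13 is 2019/07/23.
From Tuesday, 2019/07/23, 5 business days (Jul 24, Jul 25, Jul 26, Jul 29, Jul 30, skipping weekends) brings us to Tuesday, 2019/07/30, which is the last day of the appeal period.
Adding 15 calendar days to 2019/07/30 gives 2019/08/14, which is the date cancellation becomes effective.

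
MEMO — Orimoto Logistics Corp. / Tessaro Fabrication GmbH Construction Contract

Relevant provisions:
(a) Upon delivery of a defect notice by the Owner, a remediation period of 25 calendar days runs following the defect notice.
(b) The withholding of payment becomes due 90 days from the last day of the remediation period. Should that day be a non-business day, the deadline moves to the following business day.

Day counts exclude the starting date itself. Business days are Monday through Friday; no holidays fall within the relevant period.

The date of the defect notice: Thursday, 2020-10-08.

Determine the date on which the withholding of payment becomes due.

2021-02-01

Adding 25 calendar days to 2020-10-08 gives 2020-11-02, which is the last day of the remediation period.
Adding 90 calendar days to 2020-11-02 gives 2021-01-31, which is the date on which the withholding of payment becomes due. That falls on a Sunday, so it rolls to the next business day, Monday, 2021-02-01.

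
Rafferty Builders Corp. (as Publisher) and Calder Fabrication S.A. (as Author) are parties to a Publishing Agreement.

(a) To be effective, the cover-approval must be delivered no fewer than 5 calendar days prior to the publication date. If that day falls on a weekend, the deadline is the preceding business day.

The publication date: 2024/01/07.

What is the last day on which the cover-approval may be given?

2024/01/02

Counting back 5 calendar days from 2024/01/07 gives 2024/01/02. That is a Tuesday, so no adjustment is needed.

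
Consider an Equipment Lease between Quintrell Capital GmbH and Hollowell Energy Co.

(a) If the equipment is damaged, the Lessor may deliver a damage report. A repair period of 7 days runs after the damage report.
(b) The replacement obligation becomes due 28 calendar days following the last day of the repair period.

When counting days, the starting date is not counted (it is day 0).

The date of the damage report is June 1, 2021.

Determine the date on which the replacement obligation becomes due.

Adding 7 calendar days to June 1, 2021 gives June 8, 2021, which is the last day of the repair period.
The date on which the replacement obligation becomes due: June 8, 2021 + 28 days = July 6, 2021.

July 6, 2021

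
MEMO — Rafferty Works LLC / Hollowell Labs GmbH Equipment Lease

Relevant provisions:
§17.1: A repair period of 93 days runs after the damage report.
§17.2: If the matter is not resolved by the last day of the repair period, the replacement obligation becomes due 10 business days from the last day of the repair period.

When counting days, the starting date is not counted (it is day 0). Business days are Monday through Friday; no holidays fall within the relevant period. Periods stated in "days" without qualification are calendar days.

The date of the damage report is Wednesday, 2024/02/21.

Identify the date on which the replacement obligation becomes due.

The last day of the repair period: 2024/02/21 + 93 days = 2024/05/24.
The date on which the replacement obligation becomes due: 10 business days after Friday, 2024/05/24, skipping weekends — May 27, May 28, May 29, May 30, May 31, Jun 3, Jun 4, Jun 5, Jun 6, Jun 7 — lands on Friday, 2024/06/07.

2024/06/07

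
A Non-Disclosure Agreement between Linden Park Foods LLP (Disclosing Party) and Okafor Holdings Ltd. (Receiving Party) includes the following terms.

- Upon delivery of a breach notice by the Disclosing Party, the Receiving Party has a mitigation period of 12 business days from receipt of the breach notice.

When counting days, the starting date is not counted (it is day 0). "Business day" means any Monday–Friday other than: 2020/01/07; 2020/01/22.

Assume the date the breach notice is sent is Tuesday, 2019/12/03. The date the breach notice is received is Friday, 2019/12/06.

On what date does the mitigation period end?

2019/12/24

From Friday, 2019/12/06, 12 business days (Dec 9, Dec 10, Dec 11, Dec 12, …, Dec 20, Dec 23, Dec 24, skipping weekends) brings us to Tuesday, 2019/12/24, which is the last day of the mitigation period.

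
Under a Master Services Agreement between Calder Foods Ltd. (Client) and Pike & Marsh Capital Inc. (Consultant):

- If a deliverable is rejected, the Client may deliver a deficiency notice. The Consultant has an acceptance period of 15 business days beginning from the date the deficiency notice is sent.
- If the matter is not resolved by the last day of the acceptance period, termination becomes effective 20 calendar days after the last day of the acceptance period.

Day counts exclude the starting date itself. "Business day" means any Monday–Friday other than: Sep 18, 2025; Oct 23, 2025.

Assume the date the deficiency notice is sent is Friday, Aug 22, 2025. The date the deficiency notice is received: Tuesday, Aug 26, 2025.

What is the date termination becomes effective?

Oct 2, 2025

The last day of the acceptance period: 15 business days after Friday, Aug 22, 2025, skipping weekends — Aug 25, Aug 26, Aug 27, Aug 28, …, Sep 10, Sep 11, Sep 12 — lands on Friday, Sep 12, 2025.
The date termination becomes effective: 20 calendar days after Sep 12, 2025 is Oct 2, 2025.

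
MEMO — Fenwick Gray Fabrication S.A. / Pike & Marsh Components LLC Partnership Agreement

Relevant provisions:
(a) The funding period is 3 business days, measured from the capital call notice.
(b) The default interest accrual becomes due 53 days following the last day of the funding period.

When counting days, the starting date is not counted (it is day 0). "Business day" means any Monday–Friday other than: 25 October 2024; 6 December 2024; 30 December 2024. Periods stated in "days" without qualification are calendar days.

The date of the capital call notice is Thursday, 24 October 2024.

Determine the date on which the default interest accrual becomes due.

The last day of the funding period: 3 business days after Thursday, 24 October 2024, skipping weekends and the listed holiday on Oct 25 — Oct 28, Oct 29, Oct 30 — lands on Wednesday, 30 October 2024.
Adding 53 calendar days to 30 October 2024 gives 22 December 2024, which is the date on which the default interest accrual becomes due.

22 December 2024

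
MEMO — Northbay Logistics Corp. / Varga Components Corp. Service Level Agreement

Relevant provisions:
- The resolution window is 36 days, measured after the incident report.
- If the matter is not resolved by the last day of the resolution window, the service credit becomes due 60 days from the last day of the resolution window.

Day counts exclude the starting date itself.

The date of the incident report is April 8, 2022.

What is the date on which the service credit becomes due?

The last day of the resolution window: 36 calendar days after April 8, 2022 is May 14, 2022.
The date on which the service credit becomes due: 60 calendar days after May 14, 2022 is July 13, 2022.

July 13, 2022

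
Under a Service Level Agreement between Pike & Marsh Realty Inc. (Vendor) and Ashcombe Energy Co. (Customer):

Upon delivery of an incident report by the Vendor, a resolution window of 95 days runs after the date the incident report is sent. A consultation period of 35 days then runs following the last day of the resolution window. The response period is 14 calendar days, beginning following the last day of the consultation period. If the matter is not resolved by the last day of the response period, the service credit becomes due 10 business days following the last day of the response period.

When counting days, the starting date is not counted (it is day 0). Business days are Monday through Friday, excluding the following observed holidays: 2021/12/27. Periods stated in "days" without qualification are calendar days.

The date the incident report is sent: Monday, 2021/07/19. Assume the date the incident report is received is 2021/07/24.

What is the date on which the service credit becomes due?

The last day of the resolution window: 2021/07/19 + 95 days = 2021/10/22.
The last day of the consultation period: 35 calendar days after 2021/10/22 is 2021/11/26.
The last day of the response period: 2021/11/26 + 14 days = 2021/12/10.
The date on which the service credit becomes due: counting 10 business days from Friday, 2021/12/10 (Dec 13, Dec 14, Dec 15, Dec 16, Dec 17, Dec 20, Dec 21, Dec 22, Dec 23, Dec 24, skipping weekends) reaches Friday, 2021/12/24.

2021/12/24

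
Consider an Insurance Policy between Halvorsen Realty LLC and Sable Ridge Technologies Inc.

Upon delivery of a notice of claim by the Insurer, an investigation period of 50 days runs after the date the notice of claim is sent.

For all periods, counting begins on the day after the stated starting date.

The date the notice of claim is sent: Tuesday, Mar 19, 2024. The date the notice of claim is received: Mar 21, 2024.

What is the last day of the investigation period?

May 8, 2024

Adding 50 calendar days to Mar 19, 2024 gives May 8, 2024, which is the last day of the investigation period.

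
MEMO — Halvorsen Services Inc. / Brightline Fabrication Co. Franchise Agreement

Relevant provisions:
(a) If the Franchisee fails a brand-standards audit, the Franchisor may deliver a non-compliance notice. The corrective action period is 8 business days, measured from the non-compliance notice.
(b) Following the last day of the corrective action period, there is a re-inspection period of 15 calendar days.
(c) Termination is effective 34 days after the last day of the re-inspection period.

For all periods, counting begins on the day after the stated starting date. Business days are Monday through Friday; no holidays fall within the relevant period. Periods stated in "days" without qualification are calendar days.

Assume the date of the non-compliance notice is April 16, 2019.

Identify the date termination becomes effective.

June 14, 2019

The last day of the corrective action period: 8 business days after Tuesday, April 16, 2019, skipping weekends — Apr 17, Apr 18, Apr 19, Apr 22, Apr 23, Apr 24, Apr 25, Apr 26 — lands on Friday, April 26, 2019.
The last day of the re-inspection period: 15 calendar days after April 26, 2019 is May 11, 2019.
The date termination becomes effective: 34 calendar days after May 11, 2019 is June 14, 2019.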